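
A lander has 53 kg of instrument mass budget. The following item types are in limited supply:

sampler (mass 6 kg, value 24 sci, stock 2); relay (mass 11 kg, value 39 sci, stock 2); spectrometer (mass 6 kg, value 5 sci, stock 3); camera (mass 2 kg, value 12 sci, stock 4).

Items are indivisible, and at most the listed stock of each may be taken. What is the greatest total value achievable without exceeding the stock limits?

179 sci

Best selections within mass 53 and stock limits:
- 2×sampler + 2×relay + 1×spectrometer + 4×camera: mass 48, value 179
- 2×sampler + 2×relay + 4×camera: mass 42, value 174
- 2×sampler + 2×relay + 2×spectrometer + 3×camera: mass 52, value 172
- 2×sampler + 2×relay + 1×spectrometer + 3×camera: mass 46, value 167
Best: 179 sci.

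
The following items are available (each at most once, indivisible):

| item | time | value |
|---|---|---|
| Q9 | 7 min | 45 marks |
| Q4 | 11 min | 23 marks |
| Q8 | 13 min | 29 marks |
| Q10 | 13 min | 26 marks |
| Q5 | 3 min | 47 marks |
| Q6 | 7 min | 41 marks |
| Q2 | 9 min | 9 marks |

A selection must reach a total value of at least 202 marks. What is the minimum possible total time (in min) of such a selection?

Subsets with value ≥ 202, sorted by total time:
- Q9+Q4+Q8+Q10+Q5+Q6: time 54, value 211
- Q9+Q4+Q8+Q10+Q5+Q6+Q2: time 63, value 220
Minimum time: 54 min.

54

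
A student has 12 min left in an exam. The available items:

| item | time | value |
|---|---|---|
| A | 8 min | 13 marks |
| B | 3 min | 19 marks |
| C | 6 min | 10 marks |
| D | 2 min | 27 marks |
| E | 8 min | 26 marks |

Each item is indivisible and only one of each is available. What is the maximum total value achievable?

This is a 0/1 knapsack; check combinations near the capacity.
- B+C+D: time 3+6+2=11, value 19+10+27=56
- D+E: time 2+8=10, value 27+26=53
- B+D: time 3+2=5, value 19+27=46
- B+E: time 3+8=11, value 19+26=45
Best: 56 marks.

56 marks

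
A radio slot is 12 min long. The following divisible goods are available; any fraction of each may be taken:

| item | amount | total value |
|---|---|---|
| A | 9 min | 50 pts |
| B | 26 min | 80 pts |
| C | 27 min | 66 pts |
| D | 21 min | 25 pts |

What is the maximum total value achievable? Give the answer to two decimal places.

Take in order of value per unit:
- A (50/9 per unit): all 9 → value 50, running total 50.00
- B (80/26 per unit): 3 of 26 → value 3×80/26 = 9.2308, running total 59.23
Total 59.23.

59.23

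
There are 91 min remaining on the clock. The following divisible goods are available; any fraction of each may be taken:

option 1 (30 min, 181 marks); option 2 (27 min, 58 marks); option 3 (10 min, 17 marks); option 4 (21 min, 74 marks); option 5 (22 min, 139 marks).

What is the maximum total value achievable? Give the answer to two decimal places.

Take in order of value per unit:
- option 5 (139/22 per unit): all 22 → value 139, running total 139.00
- option 1 (181/30 per unit): all 30 → value 181, running total 320.00
- option 4 (74/21 per unit): all 21 → value 74, running total 394.00
- option 2 (58/27 per unit): 18 of 27 → value 18×58/27 = 38.6667, running total 432.67
Total 432.67.

432.67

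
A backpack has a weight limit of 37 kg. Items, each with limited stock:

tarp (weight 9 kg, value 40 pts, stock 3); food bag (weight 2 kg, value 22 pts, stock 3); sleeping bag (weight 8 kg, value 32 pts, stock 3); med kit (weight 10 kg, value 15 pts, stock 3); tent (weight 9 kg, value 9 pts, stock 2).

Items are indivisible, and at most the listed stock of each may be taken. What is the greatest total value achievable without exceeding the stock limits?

186 pts

Best selections within weight 37 and stock limits:
- 3×tarp + 3×food bag: weight 33, value 186
- 1×tarp + 2×food bag + 3×sleeping bag: weight 37, value 180
Best: 186 pts.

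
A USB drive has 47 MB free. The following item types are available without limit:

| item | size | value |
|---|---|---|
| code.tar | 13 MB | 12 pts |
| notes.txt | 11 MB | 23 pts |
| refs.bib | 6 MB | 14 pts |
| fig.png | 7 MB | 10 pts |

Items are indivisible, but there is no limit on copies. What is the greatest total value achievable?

107 pts

Best value-per-unit is refs.bib at 14/6; filling with it alone gives 7×14 = 98.
Optimal mix: 1×notes.txt + 6×refs.bib → size 47, value 107.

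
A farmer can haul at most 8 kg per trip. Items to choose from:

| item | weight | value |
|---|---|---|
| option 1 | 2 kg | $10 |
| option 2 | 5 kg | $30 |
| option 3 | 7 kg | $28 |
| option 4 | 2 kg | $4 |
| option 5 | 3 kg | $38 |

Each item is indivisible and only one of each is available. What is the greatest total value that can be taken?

$68

Check high-value combinations within 8 kg:
- option 2+option 5: weight 5+3=8, value 30+38=68
- option 1+option 4+option 5: weight 2+2+3=7, value 10+4+38=52
- option 1+option 5: weight 2+3=5, value 10+38=48
- option 4+option 5: weight 2+3=5, value 4+38=42
Best: $68.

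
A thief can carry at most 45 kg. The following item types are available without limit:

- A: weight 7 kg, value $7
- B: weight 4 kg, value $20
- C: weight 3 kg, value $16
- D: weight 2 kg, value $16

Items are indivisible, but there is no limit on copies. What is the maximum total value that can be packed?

Best value-per-unit is D at 16/2; filling with it alone gives 22×16 = 352.
Optimal mix: 1×C + 21×D → weight 45, value 352.

$352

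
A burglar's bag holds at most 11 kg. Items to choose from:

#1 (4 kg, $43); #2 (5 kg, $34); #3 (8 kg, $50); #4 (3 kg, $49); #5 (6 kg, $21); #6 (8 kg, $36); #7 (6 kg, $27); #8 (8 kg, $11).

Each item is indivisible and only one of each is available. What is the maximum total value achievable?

$99

This is a 0/1 knapsack; check combinations near the capacity.
- #3+#4: weight 8+3=11, value 50+49=99
- #1+#4: weight 4+3=7, value 43+49=92
- #4+#6: weight 3+8=11, value 49+36=85
- #2+#4: weight 5+3=8, value 34+49=83
Best: $99.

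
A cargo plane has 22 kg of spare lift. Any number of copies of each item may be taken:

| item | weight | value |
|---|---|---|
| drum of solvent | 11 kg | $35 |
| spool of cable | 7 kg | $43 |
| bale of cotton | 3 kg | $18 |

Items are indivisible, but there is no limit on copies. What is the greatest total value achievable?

$133

Best value-per-unit is spool of cable at 43/7; filling with it alone gives 3×43 = 129.
Optimal mix: 1×spool of cable + 5×bale of cotton → weight 22, value 133.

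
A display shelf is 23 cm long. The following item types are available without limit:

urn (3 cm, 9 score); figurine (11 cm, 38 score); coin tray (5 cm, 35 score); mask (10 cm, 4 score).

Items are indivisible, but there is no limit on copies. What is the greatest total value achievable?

Best value-per-unit is coin tray at 35/5; filling with it alone gives 4×35 = 140.
Optimal mix: 1×urn + 4×coin tray → length 23, value 149.

149 score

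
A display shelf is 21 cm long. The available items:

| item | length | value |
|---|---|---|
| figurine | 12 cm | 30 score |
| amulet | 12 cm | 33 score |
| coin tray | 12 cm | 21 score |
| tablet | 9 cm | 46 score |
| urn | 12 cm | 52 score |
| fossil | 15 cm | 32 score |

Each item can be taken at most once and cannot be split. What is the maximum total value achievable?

Check high-value combinations within 21 cm:
- tablet+urn: length 9+12=21, value 46+52=98
- amulet+tablet: length 12+9=21, value 33+46=79
- figurine+tablet: length 12+9=21, value 30+46=76
Best: 98 score.

98 score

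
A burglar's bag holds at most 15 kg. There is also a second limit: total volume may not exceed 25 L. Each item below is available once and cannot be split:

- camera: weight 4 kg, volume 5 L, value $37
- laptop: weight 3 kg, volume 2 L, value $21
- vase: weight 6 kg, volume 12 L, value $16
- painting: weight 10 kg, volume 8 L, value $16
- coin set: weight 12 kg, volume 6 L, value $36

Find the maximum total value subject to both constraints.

$74

Feasible sets respecting both limits:
- camera+laptop+vase: weight 13, volume 19, value 74
- camera+laptop: weight 7, volume 7, value 58
- laptop+coin set: weight 15, volume 8, value 57
Best: $74.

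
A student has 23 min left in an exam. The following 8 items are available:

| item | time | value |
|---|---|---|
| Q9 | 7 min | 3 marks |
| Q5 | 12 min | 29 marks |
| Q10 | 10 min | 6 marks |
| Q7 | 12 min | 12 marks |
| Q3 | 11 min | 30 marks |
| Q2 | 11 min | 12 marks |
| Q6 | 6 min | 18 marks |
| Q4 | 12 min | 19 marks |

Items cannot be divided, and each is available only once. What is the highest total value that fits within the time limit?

Check high-value combinations within 23 min:
- Q5+Q3: time 12+11=23, value 29+30=59
- Q3+Q4: time 11+12=23, value 30+19=49
- Q3+Q6: time 11+6=17, value 30+18=48
- Q5+Q6: time 12+6=18, value 29+18=47
Best: 59 marks.

59 marks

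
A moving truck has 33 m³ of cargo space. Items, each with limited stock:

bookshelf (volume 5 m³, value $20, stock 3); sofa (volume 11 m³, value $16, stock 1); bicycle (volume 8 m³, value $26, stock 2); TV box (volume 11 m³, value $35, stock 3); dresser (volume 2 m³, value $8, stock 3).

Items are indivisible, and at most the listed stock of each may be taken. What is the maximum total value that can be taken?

$120

Best selections within volume 33 and stock limits:
- 3×bookshelf + 2×bicycle + 1×dresser: volume 33, value 120
- 3×bookshelf + 1×TV box + 3×dresser: volume 32, value 119
Best: $120.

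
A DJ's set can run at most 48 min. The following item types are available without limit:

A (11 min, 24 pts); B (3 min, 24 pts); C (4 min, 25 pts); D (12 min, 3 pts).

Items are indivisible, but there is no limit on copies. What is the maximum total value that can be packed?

Best value-per-unit is B at 24/3, and filling with it alone uses duration 16×3=48. No mix of the others beats 16×24 = 384.

384 pts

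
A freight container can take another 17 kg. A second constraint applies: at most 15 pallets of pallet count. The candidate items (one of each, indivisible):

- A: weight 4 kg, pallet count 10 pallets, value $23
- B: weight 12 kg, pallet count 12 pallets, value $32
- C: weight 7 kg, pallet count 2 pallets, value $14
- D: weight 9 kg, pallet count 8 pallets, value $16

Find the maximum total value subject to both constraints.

$37

Feasible sets respecting both limits:
- A+C: weight 11, pallet count 12, value 37
- B: weight 12, pallet count 12, value 32
- C+D: weight 16, pallet count 10, value 30
- A: weight 4, pallet count 10, value 23
Best: $37.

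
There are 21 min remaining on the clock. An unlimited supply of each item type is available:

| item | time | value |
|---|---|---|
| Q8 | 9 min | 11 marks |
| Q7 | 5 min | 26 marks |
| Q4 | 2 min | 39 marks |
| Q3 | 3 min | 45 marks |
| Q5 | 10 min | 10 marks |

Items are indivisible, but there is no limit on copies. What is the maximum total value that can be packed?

Best value-per-unit is Q4 at 39/2; filling with it alone gives 10×39 = 390.
Optimal mix: 9×Q4 + 1×Q3 → time 21, value 396.

396 marks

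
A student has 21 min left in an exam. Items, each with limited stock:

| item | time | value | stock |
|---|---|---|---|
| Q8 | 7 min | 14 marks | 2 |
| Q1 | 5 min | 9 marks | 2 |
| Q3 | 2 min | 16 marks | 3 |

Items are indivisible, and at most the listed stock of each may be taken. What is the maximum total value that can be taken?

Best selections within time 21 and stock limits:
- 2×Q8 + 3×Q3: time 20, value 76
- 1×Q8 + 1×Q1 + 3×Q3: time 18, value 71
Best: 76 marks.

76 marks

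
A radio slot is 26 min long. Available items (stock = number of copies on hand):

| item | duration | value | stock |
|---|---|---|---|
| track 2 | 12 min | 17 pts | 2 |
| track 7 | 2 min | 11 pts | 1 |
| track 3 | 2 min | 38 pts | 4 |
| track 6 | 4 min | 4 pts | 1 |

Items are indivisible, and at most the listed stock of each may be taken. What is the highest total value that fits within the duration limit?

Best selections within duration 26 and stock limits:
- 1×track 2 + 1×track 7 + 4×track 3 + 1×track 6: duration 26, value 184
- 1×track 2 + 1×track 7 + 4×track 3: duration 22, value 180
- 1×track 2 + 4×track 3 + 1×track 6: duration 24, value 173
Best: 184 pts.

184 pts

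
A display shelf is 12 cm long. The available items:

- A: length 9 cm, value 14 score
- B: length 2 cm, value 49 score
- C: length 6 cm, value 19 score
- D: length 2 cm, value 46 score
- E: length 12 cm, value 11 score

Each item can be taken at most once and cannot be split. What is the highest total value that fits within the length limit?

Check high-value combinations within 12 cm:
- B+C+D: length 2+6+2=10, value 49+19+46=114
- B+D: length 2+2=4, value 49+46=95
- B+C: length 2+6=8, value 49+19=68
- C+D: length 6+2=8, value 19+46=65
- A+B: length 9+2=11, value 14+49=63
Best: 114 score.

114 score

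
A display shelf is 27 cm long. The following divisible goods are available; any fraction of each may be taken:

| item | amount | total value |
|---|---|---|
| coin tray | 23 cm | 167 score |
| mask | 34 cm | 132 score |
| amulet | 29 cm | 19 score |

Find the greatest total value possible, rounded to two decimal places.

Take in order of value per unit:
- coin tray (167/23 per unit): all 23 → value 167, running total 167.00
- mask (132/34 per unit): 4 of 34 → value 4×132/34 = 15.5294, running total 182.53
Total 182.53.

182.53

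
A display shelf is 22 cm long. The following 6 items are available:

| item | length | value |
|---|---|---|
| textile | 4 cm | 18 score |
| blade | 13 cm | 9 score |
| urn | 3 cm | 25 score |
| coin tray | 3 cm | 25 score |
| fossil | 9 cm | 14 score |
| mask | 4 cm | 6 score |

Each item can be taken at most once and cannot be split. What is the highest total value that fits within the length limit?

This is a 0/1 knapsack; check combinations near the capacity.
- textile+urn+coin tray+fossil: length 4+3+3+9=19, value 18+25+25+14=82
- textile+urn+coin tray+mask: length 4+3+3+4=14, value 18+25+25+6=74
- urn+coin tray+fossil+mask: length 3+3+9+4=19, value 25+25+14+6=70
- textile+urn+coin tray: length 4+3+3=10, value 18+25+25=68
- urn+coin tray+fossil: length 3+3+9=15, value 25+25+14=64
Best: 82 score.

82 score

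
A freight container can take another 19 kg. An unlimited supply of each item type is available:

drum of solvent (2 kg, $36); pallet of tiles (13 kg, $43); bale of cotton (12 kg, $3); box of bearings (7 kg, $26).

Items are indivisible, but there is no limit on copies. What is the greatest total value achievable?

Best value-per-unit is drum of solvent at 36/2, and filling with it alone uses weight 9×2=18. No mix of the others beats 9×36 = 324.

$324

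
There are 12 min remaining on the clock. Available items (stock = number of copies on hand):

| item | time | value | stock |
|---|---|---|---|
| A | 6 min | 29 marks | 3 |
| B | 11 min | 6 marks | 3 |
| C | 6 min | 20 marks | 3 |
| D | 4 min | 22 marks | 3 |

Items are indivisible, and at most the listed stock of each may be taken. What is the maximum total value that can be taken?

Top feasible selections:
- 3×D: time 12, value 66
- 2×A: time 12, value 58
Best: 66 marks.

66 marks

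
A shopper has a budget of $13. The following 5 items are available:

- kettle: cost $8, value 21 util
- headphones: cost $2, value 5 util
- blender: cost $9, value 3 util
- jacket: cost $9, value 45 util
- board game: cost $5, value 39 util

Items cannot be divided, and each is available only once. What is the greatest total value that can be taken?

This is a 0/1 knapsack; check combinations near the capacity.
- kettle+board game: cost 8+5=13, value 21+39=60
- headphones+jacket: cost 2+9=11, value 5+45=50
- jacket: cost 9, value 45
- headphones+board game: cost 2+5=7, value 5+39=44
Best: 60 util.

60 util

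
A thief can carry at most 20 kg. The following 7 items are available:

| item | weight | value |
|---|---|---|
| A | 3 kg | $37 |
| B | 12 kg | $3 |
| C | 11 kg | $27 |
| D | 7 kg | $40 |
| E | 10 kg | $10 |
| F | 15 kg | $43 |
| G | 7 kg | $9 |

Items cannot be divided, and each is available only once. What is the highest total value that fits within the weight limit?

$87

Check high-value combinations within 20 kg:
- A+D+E: weight 3+7+10=20, value 37+40+10=87
- A+D+G: weight 3+7+7=17, value 37+40+9=86
- A+F: weight 3+15=18, value 37+43=80
Best: $87.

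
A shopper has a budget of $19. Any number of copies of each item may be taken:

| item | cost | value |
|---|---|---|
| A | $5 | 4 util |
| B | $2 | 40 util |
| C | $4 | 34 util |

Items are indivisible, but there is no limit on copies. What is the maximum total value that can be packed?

360 util

Best value-per-unit is B at 40/2, and filling with it alone uses cost 9×2=18. No mix of the others beats 9×40 = 360.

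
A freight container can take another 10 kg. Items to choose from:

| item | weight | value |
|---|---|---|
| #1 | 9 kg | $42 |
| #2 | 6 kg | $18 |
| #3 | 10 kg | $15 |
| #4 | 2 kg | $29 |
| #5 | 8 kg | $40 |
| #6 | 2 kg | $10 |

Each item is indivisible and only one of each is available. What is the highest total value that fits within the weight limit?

$69

This is a 0/1 knapsack; check combinations near the capacity.
- #4+#5: weight 2+8=10, value 29+40=69
- #2+#4+#6: weight 6+2+2=10, value 18+29+10=57
- #5+#6: weight 8+2=10, value 40+10=50
- #2+#4: weight 6+2=8, value 18+29=47
- #1: weight 9, value 42
Best: $69.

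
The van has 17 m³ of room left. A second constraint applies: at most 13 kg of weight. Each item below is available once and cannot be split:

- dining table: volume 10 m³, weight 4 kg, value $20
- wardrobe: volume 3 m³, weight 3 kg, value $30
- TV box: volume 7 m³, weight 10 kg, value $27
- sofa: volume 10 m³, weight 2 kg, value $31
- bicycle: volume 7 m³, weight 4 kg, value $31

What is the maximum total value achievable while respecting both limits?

$62

Feasible sets respecting both limits:
- sofa+bicycle: volume 17, weight 6, value 62
- wardrobe+sofa: volume 13, weight 5, value 61
- wardrobe+bicycle: volume 10, weight 7, value 61
Best: $62.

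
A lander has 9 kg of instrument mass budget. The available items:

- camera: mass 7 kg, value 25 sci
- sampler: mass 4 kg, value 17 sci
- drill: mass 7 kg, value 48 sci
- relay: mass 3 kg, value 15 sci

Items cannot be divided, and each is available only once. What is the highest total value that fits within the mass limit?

48 sci

Check high-value combinations within 9 kg:
- drill: mass 7, value 48
- sampler+relay: mass 4+3=7, value 17+15=32
- camera: mass 7, value 25
- sampler: mass 4, value 17
- relay: mass 3, value 15
Best: 48 sci.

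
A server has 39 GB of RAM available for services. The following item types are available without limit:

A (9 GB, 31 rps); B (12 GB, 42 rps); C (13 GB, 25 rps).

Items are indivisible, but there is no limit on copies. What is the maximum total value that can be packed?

Best value-per-unit is B at 42/12; filling with it alone gives 3×42 = 126.
Optimal mix: 3×A + 1×B → memory 39, value 135.

135 rps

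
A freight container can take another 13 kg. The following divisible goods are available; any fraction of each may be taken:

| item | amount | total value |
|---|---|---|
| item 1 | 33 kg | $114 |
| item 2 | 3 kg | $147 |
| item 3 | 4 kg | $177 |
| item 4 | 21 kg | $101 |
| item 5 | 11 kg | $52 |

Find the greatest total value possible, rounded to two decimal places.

Take in order of value per unit:
- item 2 (147/3 per unit): all 3 → value 147, running total 147.00
- item 3 (177/4 per unit): all 4 → value 177, running total 324.00
- item 4 (101/21 per unit): 6 of 21 → value 6×101/21 = 28.8571, running total 352.86
Total 352.86.

352.86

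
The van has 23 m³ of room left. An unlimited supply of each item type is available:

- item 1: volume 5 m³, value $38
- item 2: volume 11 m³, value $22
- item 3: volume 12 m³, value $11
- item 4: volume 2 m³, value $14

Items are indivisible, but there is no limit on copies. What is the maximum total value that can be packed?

$170

Best value-per-unit is item 1 at 38/5; filling with it alone gives 4×38 = 152.
Optimal mix: 3×item 1 + 4×item 4 → volume 23, value 170.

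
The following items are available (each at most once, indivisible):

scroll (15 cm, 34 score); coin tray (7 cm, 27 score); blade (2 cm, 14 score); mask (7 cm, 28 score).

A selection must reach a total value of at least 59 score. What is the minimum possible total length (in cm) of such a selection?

Subsets with value ≥ 59, sorted by total length:
- coin tray+blade+mask: length 16, value 69
- scroll+mask: length 22, value 62
- scroll+coin tray: length 22, value 61
Minimum length: 16 cm.

16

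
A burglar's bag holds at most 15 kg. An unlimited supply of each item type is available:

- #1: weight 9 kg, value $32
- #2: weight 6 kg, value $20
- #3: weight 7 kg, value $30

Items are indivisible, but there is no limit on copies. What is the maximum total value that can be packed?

$60

Best value-per-unit is #3 at 30/7, and filling with it alone uses weight 2×7=14. No mix of the others beats 2×30 = 60.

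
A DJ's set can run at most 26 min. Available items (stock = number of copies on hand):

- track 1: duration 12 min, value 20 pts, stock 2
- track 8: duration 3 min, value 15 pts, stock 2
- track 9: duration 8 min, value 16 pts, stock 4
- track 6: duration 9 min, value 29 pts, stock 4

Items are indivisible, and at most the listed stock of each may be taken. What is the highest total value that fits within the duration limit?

Top feasible selections:
- 2×track 8 + 2×track 6: duration 24, value 88
- 2×track 8 + 1×track 9 + 1×track 6: duration 23, value 75
Best: 88 pts.

88 pts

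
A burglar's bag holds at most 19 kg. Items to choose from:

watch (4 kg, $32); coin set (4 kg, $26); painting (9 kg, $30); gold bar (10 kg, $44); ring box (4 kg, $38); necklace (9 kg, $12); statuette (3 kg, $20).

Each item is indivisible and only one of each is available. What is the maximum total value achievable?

$116

This is a 0/1 knapsack; check combinations near the capacity.
- watch+coin set+ring box+statuette: weight 4+4+4+3=15, value 32+26+38+20=116
- watch+gold bar+ring box: weight 4+10+4=18, value 32+44+38=114
- coin set+gold bar+ring box: weight 4+10+4=18, value 26+44+38=108
- gold bar+ring box+statuette: weight 10+4+3=17, value 44+38+20=102
Best: $116.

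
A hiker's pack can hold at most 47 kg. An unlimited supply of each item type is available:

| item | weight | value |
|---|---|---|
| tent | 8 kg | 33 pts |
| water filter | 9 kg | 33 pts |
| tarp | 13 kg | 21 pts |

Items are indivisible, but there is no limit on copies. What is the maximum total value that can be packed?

Best value-per-unit is tent at 33/8, and filling with it alone uses weight 5×8=40. No mix of the others beats 5×33 = 165.

165 pts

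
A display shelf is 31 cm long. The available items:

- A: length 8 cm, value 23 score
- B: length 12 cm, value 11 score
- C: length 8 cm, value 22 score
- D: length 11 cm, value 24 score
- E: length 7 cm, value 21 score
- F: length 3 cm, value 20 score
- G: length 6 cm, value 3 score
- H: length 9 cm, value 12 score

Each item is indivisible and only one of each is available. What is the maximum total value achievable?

This is a 0/1 knapsack; check combinations near the capacity.
- A+C+D+F: length 8+8+11+3=30, value 23+22+24+20=89
- A+D+E+F: length 8+11+7+3=29, value 23+24+21+20=88
- C+D+E+F: length 8+11+7+3=29, value 22+24+21+20=87
- A+C+E+F: length 8+8+7+3=26, value 23+22+21+20=86
Best: 89 score.

89 score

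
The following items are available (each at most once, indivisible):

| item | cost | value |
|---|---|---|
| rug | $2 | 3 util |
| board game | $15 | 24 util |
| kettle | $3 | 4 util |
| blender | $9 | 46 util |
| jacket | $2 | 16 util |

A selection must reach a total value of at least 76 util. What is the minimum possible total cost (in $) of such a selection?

Subsets with value ≥ 76, sorted by total cost:
- board game+blender+jacket: cost 26, value 86
- rug+board game+blender+jacket: cost 28, value 89
- board game+kettle+blender+jacket: cost 29, value 90
Minimum cost: 26 $.

26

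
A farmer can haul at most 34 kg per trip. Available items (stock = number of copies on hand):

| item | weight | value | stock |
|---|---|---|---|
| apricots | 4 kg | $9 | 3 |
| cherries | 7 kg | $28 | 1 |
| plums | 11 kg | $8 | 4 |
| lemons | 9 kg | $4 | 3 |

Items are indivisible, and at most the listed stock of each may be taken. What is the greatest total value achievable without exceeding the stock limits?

$63

Best selections within weight 34 and stock limits:
- 3×apricots + 1×cherries + 1×plums: weight 30, value 63
- 3×apricots + 1×cherries + 1×lemons: weight 28, value 59
Best: $63.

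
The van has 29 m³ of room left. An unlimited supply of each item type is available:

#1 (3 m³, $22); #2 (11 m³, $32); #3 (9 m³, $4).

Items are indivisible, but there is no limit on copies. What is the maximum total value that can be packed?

$198

Best value-per-unit is #1 at 22/3, and filling with it alone uses volume 9×3=27. No mix of the others beats 9×22 = 198.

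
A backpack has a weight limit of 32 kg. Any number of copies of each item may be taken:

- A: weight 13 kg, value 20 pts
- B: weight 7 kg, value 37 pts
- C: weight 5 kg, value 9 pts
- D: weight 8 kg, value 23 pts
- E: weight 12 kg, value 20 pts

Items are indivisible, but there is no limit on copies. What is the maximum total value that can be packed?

148 pts

Best value-per-unit is B at 37/7, and filling with it alone uses weight 4×7=28. No mix of the others beats 4×37 = 148.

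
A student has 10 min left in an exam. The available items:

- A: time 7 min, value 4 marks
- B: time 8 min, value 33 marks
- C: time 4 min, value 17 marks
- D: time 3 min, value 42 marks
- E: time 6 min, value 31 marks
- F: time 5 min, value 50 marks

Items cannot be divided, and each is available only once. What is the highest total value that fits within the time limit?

92 marks

This is a 0/1 knapsack; check combinations near the capacity.
- D+F: time 3+5=8, value 42+50=92
- D+E: time 3+6=9, value 42+31=73
- C+F: time 4+5=9, value 17+50=67
Best: 92 marks.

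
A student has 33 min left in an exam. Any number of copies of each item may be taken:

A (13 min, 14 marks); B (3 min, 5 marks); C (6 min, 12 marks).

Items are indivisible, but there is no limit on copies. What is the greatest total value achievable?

65 marks

Best value-per-unit is C at 12/6; filling with it alone gives 5×12 = 60.
Optimal mix: 1×B + 5×C → time 33, value 65.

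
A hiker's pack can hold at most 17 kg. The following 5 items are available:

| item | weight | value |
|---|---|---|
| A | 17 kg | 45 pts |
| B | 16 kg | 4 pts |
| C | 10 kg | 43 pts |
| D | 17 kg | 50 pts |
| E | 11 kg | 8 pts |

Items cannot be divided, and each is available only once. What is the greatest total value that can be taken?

50 pts

Check high-value combinations within 17 kg:
- D: weight 17, value 50
- A: weight 17, value 45
- C: weight 10, value 43
Best: 50 pts.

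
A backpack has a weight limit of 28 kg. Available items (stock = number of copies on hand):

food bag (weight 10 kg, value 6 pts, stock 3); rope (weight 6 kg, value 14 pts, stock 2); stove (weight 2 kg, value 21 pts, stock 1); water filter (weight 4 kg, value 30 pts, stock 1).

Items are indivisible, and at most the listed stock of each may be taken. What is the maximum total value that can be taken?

85 pts

Best selections within weight 28 and stock limits:
- 1×food bag + 2×rope + 1×stove + 1×water filter: weight 28, value 85
- 2×rope + 1×stove + 1×water filter: weight 18, value 79
- 1×food bag + 1×rope + 1×stove + 1×water filter: weight 22, value 71
Best: 85 pts.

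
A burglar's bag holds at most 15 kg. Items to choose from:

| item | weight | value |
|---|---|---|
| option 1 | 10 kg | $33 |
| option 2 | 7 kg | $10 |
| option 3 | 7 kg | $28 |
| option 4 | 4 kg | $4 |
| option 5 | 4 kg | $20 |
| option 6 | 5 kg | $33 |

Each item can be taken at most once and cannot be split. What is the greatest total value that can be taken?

Check high-value combinations within 15 kg:
- option 1+option 6: weight 10+5=15, value 33+33=66
- option 3+option 6: weight 7+5=12, value 28+33=61
- option 4+option 5+option 6: weight 4+4+5=13, value 4+20+33=57
- option 5+option 6: weight 4+5=9, value 20+33=53
Best: $66.

$66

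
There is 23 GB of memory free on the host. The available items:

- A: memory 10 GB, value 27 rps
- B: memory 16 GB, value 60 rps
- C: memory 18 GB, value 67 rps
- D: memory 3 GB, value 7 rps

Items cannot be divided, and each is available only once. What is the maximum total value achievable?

Check high-value combinations within 23 GB:
- C+D: memory 18+3=21, value 67+7=74
- C: memory 18, value 67
- B+D: memory 16+3=19, value 60+7=67
- B: memory 16, value 60
Best: 74 rps.

74 rps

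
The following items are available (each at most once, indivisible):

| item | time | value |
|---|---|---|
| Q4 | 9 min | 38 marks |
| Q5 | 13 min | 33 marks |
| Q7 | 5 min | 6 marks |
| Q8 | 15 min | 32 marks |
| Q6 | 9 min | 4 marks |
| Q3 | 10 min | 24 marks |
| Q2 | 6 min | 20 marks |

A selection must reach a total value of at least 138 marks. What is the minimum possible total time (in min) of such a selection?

53

Subsets with value ≥ 138, sorted by total time:
- Q4+Q5+Q8+Q3+Q2: time 53, value 147
- Q4+Q5+Q7+Q8+Q3+Q2: time 58, value 153
Minimum time: 53 min.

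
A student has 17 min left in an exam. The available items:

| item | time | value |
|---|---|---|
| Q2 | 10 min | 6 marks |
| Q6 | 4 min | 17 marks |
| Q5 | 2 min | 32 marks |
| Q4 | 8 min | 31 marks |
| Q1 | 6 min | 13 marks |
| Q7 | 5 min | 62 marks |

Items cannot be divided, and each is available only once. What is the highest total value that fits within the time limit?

125 marks

Check high-value combinations within 17 min:
- Q5+Q4+Q7: time 2+8+5=15, value 32+31+62=125
- Q6+Q5+Q1+Q7: time 4+2+6+5=17, value 17+32+13+62=124
- Q6+Q5+Q7: time 4+2+5=11, value 17+32+62=111
- Q6+Q4+Q7: time 4+8+5=17, value 17+31+62=110
- Q5+Q1+Q7: time 2+6+5=13, value 32+13+62=107
Best: 125 marks.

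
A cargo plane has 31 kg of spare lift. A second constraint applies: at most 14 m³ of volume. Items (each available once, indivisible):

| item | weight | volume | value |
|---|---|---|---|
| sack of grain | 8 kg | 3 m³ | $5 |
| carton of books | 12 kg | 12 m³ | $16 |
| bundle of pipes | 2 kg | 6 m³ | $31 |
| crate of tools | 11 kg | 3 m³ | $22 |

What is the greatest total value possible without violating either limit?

Feasible sets respecting both limits:
- sack of grain+bundle of pipes+crate of tools: weight 21, volume 12, value 58
- bundle of pipes+crate of tools: weight 13, volume 9, value 53
- sack of grain+bundle of pipes: weight 10, volume 9, value 36
Best: $58.

$58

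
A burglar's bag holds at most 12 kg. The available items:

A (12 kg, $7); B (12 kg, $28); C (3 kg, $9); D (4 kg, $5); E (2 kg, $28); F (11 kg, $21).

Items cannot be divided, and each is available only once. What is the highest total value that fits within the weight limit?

This is a 0/1 knapsack; check combinations near the capacity.
- C+D+E: weight 3+4+2=9, value 9+5+28=42
- C+E: weight 3+2=5, value 9+28=37
- D+E: weight 4+2=6, value 5+28=33
Best: $42.

$42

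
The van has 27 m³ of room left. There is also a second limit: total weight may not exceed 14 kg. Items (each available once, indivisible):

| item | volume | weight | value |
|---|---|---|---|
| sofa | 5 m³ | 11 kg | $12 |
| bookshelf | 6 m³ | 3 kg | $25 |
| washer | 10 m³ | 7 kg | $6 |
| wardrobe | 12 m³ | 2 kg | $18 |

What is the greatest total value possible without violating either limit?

Feasible sets respecting both limits:
- bookshelf+wardrobe: volume 18, weight 5, value 43
- sofa+bookshelf: volume 11, weight 14, value 37
- bookshelf+washer: volume 16, weight 10, value 31
Best: $43.

$43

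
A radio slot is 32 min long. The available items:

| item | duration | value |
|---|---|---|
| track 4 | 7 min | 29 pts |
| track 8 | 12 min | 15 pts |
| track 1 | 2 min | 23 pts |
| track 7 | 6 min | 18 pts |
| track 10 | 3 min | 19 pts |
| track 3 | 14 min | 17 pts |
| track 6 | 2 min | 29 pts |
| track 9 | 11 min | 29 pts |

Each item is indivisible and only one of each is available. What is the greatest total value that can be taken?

147 pts

Check high-value combinations within 32 min:
- track 4+track 1+track 7+track 10+track 6+track 9: duration 7+2+6+3+2+11=31, value 29+23+18+19+29+29=147
- track 4+track 8+track 1+track 7+track 10+track 6: duration 7+12+2+6+3+2=32, value 29+15+23+18+19+29=133
- track 4+track 1+track 10+track 6+track 9: duration 7+2+3+2+11=25, value 29+23+19+29+29=129
- track 4+track 1+track 7+track 6+track 9: duration 7+2+6+2+11=28, value 29+23+18+29+29=128
Best: 147 pts.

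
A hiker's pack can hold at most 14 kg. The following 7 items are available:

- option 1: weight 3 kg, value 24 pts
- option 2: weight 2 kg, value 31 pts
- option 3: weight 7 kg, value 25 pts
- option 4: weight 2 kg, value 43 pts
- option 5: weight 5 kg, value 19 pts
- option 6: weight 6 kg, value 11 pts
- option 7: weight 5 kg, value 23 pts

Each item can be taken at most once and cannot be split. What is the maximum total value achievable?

Check high-value combinations within 14 kg:
- option 1+option 2+option 3+option 4: weight 3+2+7+2=14, value 24+31+25+43=123
- option 1+option 2+option 4+option 7: weight 3+2+2+5=12, value 24+31+43+23=121
- option 1+option 2+option 4+option 5: weight 3+2+2+5=12, value 24+31+43+19=117
- option 2+option 4+option 5+option 7: weight 2+2+5+5=14, value 31+43+19+23=116
Best: 123 pts.

123 pts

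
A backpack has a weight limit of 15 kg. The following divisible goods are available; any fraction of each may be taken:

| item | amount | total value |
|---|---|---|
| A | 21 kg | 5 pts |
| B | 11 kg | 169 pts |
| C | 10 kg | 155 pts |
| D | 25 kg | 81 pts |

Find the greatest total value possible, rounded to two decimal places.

231.82

Take in order of value per unit:
- C (155/10 per unit): all 10 → value 155, running total 155.00
- B (169/11 per unit): 5 of 11 → value 5×169/11 = 76.8182, running total 231.82
Total 231.82.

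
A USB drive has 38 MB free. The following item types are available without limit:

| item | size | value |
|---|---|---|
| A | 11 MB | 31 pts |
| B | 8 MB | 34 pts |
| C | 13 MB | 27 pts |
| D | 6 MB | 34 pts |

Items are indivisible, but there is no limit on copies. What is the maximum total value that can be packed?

Best value-per-unit is D at 34/6; filling with it alone gives 6×34 = 204.
Optimal mix: 1×B + 5×D → size 38, value 204.

204 pts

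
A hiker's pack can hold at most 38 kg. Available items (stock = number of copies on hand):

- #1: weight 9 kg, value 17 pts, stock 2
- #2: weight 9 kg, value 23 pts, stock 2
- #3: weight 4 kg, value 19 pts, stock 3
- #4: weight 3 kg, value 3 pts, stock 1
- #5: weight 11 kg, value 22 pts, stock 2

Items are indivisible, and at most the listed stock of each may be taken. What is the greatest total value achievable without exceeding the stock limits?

106 pts

Top feasible selections:
- 2×#2 + 3×#3 + 1×#4: weight 33, value 106
- 2×#2 + 2×#3 + 1×#5: weight 37, value 106
Best: 106 pts.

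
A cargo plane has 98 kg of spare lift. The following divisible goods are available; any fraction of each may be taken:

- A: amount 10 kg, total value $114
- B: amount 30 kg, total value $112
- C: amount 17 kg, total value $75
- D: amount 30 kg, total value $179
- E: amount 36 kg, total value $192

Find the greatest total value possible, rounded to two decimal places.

578.67

Take in order of value per unit:
- A (114/10 per unit): all 10 → value 114, running total 114.00
- D (179/30 per unit): all 30 → value 179, running total 293.00
- E (192/36 per unit): all 36 → value 192, running total 485.00
- C (75/17 per unit): all 17 → value 75, running total 560.00
- B (112/30 per unit): 5 of 30 → value 5×112/30 = 18.6667, running total 578.67
Total 578.67.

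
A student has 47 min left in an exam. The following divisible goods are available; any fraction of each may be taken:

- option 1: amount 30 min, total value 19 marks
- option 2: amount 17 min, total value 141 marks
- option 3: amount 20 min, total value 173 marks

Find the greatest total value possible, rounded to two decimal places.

Take in order of value per unit:
- option 3 (173/20 per unit): all 20 → value 173, running total 173.00
- option 2 (141/17 per unit): all 17 → value 141, running total 314.00
- option 1 (19/30 per unit): 10 of 30 → value 10×19/30 = 6.3333, running total 320.33
Total 320.33.

320.33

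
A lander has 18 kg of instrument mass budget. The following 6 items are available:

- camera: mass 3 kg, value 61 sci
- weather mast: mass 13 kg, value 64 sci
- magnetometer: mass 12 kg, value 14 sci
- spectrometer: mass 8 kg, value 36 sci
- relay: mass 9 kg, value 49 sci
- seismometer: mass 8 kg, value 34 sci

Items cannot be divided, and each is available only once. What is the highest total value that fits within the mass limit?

Check high-value combinations within 18 kg:
- camera+weather mast: mass 3+13=16, value 61+64=125
- camera+relay: mass 3+9=12, value 61+49=110
- camera+spectrometer: mass 3+8=11, value 61+36=97
- camera+seismometer: mass 3+8=11, value 61+34=95
- spectrometer+relay: mass 8+9=17, value 36+49=85
Best: 125 sci.

125 sci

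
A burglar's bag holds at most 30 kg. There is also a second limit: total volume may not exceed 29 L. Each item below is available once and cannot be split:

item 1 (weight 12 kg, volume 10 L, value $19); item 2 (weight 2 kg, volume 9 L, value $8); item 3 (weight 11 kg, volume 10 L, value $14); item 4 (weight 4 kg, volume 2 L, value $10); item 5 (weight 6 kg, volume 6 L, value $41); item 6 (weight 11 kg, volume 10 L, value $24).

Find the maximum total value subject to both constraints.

Feasible sets respecting both limits:
- item 1+item 5+item 6: weight 29, volume 26, value 84
- item 2+item 4+item 5+item 6: weight 23, volume 27, value 83
- item 3+item 5+item 6: weight 28, volume 26, value 79
- item 1+item 2+item 4+item 5: weight 24, volume 27, value 78
Best: $84.

$84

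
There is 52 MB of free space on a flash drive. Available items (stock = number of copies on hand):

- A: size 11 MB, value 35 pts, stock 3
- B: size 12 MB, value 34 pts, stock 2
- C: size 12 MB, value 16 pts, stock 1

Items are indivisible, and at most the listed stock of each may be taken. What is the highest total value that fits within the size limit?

Top feasible selections:
- 3×A + 1×B: size 45, value 139
- 2×A + 2×B: size 46, value 138
- 3×A + 1×C: size 45, value 121
- 2×A + 1×B + 1×C: size 46, value 120
Best: 139 pts.

139 pts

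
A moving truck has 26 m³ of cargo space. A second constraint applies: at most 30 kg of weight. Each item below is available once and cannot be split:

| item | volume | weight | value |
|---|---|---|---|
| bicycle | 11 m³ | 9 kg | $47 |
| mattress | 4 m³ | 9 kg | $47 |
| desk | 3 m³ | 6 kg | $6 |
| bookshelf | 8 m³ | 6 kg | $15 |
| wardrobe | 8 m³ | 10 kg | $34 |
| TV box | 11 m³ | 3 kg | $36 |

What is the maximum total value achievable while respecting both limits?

Feasible sets respecting both limits:
- bicycle+mattress+TV box: volume 26, weight 21, value 130
- bicycle+mattress+wardrobe: volume 23, weight 28, value 128
- mattress+desk+wardrobe+TV box: volume 26, weight 28, value 123
- mattress+wardrobe+TV box: volume 23, weight 22, value 117
Best: $130.

$130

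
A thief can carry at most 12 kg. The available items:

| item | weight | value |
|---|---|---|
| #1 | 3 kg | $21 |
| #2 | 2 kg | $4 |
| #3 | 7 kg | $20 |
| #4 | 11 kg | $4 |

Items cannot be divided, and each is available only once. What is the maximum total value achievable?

Check high-value combinations within 12 kg:
- #1+#2+#3: weight 3+2+7=12, value 21+4+20=45
- #1+#3: weight 3+7=10, value 21+20=41
- #1+#2: weight 3+2=5, value 21+4=25
Best: $45.

$45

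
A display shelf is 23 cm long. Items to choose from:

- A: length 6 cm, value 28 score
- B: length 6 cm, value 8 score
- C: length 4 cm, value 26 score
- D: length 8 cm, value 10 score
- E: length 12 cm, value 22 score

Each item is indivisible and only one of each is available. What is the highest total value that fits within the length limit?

76 score

Check high-value combinations within 23 cm:
- A+C+E: length 6+4+12=22, value 28+26+22=76
- A+C+D: length 6+4+8=18, value 28+26+10=64
- A+B+C: length 6+6+4=16, value 28+8+26=62
Best: 76 score.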